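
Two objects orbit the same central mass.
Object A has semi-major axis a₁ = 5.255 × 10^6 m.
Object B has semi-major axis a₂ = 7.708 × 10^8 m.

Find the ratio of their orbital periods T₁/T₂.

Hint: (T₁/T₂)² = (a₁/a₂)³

From Kepler's third law, (T₁/T₂)² = (a₁/a₂)³, so T₁/T₂ = (a₁/a₂)^(3/2).
a₁/a₂ = 5.255e+06 / 7.708e+08 = 0.00681759.
T₁/T₂ = (0.00681759)^(3/2) ≈ 0.0005629.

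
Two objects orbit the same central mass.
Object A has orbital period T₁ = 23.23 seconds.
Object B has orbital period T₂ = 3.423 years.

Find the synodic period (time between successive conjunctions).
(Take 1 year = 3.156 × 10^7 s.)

Convert to SI: T₂ = 3.423 years = 1.0803e+08 s.
T_syn = |T₁ · T₂ / (T₁ − T₂)|.
T_syn = |23.23 · 1.0803e+08 / (23.23 − 1.0803e+08)| s ≈ 23.23 s = 23.23 seconds.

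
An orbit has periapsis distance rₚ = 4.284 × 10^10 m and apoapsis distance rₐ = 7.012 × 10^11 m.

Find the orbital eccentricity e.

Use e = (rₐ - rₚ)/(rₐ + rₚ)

e = (rₐ − rₚ) / (rₐ + rₚ).
e = (7.012e+11 − 4.284e+10) / (7.012e+11 + 4.284e+10) = 6.5836e+11 / 7.4404e+11 ≈ 0.8848.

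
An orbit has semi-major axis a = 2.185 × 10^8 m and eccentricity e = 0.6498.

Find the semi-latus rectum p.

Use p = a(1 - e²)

p = a (1 − e²).
p = 2.185e+08 · (1 − (0.6498)²) = 2.185e+08 · 0.57776 ≈ 1.262e+08 m = 1.262 × 10^8 m.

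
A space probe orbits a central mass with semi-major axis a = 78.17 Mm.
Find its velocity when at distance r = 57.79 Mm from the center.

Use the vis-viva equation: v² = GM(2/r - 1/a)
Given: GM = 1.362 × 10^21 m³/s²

Convert to SI: a = 78.17 Mm = 7.817e+07 m; r = 57.79 Mm = 5.779e+07 m.
Vis-viva: v = √(GM · (2/r − 1/a)).
2/r − 1/a = 2/5.779e+07 − 1/7.817e+07 = 2.18154e-08 m⁻¹.
v = √(1.362e+21 · 2.18154e-08) m/s ≈ 5.451e+06 m/s = 5451 km/s.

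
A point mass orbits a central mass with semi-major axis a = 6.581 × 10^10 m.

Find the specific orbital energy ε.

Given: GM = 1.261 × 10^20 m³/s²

ε = −GM / (2a).
ε = −1.261e+20 / (2 · 6.581e+10) J/kg ≈ -9.581e+08 J/kg = -958.1 MJ/kg.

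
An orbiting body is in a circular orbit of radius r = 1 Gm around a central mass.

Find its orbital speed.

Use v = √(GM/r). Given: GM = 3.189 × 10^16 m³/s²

Convert to SI: r = 1 Gm = 1e+09 m.
For a circular orbit, gravity supplies the centripetal force, so v = √(GM / r).
v = √(3.189e+16 / 1e+09) m/s ≈ 5647 m/s = 5.647 km/s.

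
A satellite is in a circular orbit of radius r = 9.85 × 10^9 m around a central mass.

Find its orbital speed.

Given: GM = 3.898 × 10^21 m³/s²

For a circular orbit, gravity supplies the centripetal force, so v = √(GM / r).
v = √(3.898e+21 / 9.85e+09) m/s ≈ 6.291e+05 m/s = 629.1 km/s.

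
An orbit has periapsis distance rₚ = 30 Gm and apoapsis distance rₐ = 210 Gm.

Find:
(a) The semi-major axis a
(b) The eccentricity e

Convert to SI: rₚ = 30 Gm = 3e+10 m; rₐ = 210 Gm = 2.1e+11 m.
(a) a = (rₚ + rₐ) / 2 = (3e+10 + 2.1e+11) / 2 ≈ 1.2e+11 m = 120 Gm.
(b) e = (rₐ − rₚ) / (rₐ + rₚ) = (2.1e+11 − 3e+10) / (2.1e+11 + 3e+10) ≈ 0.75.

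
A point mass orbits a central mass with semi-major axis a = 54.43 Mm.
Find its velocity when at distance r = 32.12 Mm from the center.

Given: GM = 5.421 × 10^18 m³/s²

Convert to SI: a = 54.43 Mm = 5.443e+07 m; r = 32.12 Mm = 3.212e+07 m.
Vis-viva: v = √(GM · (2/r − 1/a)).
2/r − 1/a = 2/3.212e+07 − 1/5.443e+07 = 4.38943e-08 m⁻¹.
v = √(5.421e+18 · 4.38943e-08) m/s ≈ 4.878e+05 m/s = 487.8 km/s.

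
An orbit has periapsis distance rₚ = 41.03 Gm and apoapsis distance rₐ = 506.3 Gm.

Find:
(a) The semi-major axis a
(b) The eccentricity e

Convert to SI: rₚ = 41.03 Gm = 4.103e+10 m; rₐ = 506.3 Gm = 5.063e+11 m.
(a) a = (rₚ + rₐ) / 2 = (4.103e+10 + 5.063e+11) / 2 ≈ 2.737e+11 m = 273.7 Gm.
(b) e = (rₐ − rₚ) / (rₐ + rₚ) = (5.063e+11 − 4.103e+10) / (5.063e+11 + 4.103e+10) ≈ 0.8501.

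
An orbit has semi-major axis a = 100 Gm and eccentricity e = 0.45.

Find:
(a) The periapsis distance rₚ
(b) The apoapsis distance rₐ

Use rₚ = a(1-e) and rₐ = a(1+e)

Convert to SI: a = 100 Gm = 1e+11 m.
(a) rₚ = a(1 − e) = 1e+11 · (1 − 0.45) = 1e+11 · 0.55 ≈ 5.5e+10 m = 55 Gm.
(b) rₐ = a(1 + e) = 1e+11 · (1 + 0.45) = 1e+11 · 1.45 ≈ 1.45e+11 m = 145 Gm.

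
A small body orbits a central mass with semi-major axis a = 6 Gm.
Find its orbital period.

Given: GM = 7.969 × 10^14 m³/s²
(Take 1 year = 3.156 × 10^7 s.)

Convert to SI: a = 6 Gm = 6e+09 m.
Kepler's third law: T = 2π √(a³ / GM).
Substituting a = 6e+09 m and GM = 7.969e+14 m³/s²:
T = 2π √((6e+09)³ / 7.969e+14) s
T ≈ 1.034e+08 s = 3.278 years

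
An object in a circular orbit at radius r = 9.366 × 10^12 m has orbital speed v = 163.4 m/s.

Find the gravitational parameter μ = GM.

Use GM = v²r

For a circular orbit v² = GM/r, so GM = v² · r.
GM = (163.4)² · 9.366e+12 m³/s² ≈ 2.501e+17 m³/s² = 2.501 × 10^17 m³/s².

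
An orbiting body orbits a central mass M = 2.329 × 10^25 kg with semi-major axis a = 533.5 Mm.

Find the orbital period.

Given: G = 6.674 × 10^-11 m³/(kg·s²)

Convert to SI: a = 533.5 Mm = 5.335e+08 m.
GM = G · M = 6.674e-11 · 2.329e+25 = 1.55437e+15 m³/s².
Kepler's third law: T = 2π √(a³ / GM).
Substituting a = 5.335e+08 m and GM = 1.55437e+15 m³/s²:
T = 2π √((5.335e+08)³ / 1.55437e+15) s
T ≈ 1.964e+06 s = 22.73 days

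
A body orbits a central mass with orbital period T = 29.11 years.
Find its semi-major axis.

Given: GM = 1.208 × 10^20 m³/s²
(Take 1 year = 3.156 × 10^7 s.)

Convert to SI: T = 29.11 years = 9.18712e+08 s.
Invert Kepler's third law: a = (GM · T² / (4π²))^(1/3).
Substituting T = 9.18712e+08 s and GM = 1.208e+20 m³/s²:
a = (1.208e+20 · (9.18712e+08)² / (4π²))^(1/3) m
a ≈ 1.372e+12 m = 1.372 × 10^12 m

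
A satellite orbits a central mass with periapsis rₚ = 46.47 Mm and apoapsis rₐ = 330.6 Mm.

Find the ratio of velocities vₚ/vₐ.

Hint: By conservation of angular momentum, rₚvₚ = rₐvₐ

Convert to SI: rₚ = 46.47 Mm = 4.647e+07 m; rₐ = 330.6 Mm = 3.306e+08 m.
Conservation of angular momentum gives rₚvₚ = rₐvₐ, so vₚ/vₐ = rₐ/rₚ.
vₚ/vₐ = 3.306e+08 / 4.647e+07 ≈ 7.114.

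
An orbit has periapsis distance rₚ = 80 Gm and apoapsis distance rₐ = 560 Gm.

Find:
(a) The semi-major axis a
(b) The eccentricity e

Convert to SI: rₚ = 80 Gm = 8e+10 m; rₐ = 560 Gm = 5.6e+11 m.
(a) a = (rₚ + rₐ) / 2 = (8e+10 + 5.6e+11) / 2 ≈ 3.2e+11 m = 320 Gm.
(b) e = (rₐ − rₚ) / (rₐ + rₚ) = (5.6e+11 − 8e+10) / (5.6e+11 + 8e+10) ≈ 0.75.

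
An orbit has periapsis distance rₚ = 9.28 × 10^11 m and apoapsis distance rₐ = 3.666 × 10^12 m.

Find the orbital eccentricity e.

e = (rₐ − rₚ) / (rₐ + rₚ).
e = (3.666e+12 − 9.28e+11) / (3.666e+12 + 9.28e+11) = 2.738e+12 / 4.594e+12 ≈ 0.596.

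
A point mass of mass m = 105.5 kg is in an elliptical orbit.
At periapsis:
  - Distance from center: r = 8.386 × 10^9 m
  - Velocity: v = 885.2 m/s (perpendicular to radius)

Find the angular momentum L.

Since v is perpendicular to r, L = m · v · r.
L = 105.5 · 885.2 · 8.386e+09 kg·m²/s ≈ 7.832e+14 kg·m²/s.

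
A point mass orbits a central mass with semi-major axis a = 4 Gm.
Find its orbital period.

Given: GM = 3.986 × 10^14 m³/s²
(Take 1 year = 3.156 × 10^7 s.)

Convert to SI: a = 4 Gm = 4e+09 m.
Kepler's third law: T = 2π √(a³ / GM).
Substituting a = 4e+09 m and GM = 3.986e+14 m³/s²:
T = 2π √((4e+09)³ / 3.986e+14) s
T ≈ 7.962e+07 s = 2.523 years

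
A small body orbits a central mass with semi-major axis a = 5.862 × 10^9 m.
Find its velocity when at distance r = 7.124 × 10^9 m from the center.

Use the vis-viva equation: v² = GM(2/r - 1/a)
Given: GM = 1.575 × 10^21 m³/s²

Vis-viva: v = √(GM · (2/r − 1/a)).
2/r − 1/a = 2/7.124e+09 − 1/5.862e+09 = 1.10151e-10 m⁻¹.
v = √(1.575e+21 · 1.10151e-10) m/s ≈ 4.165e+05 m/s = 416.5 km/s.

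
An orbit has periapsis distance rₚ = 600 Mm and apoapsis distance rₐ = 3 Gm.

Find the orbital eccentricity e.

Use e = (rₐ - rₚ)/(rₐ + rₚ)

Convert to SI: rₚ = 600 Mm = 6e+08 m; rₐ = 3 Gm = 3e+09 m.
e = (rₐ − rₚ) / (rₐ + rₚ).
e = (3e+09 − 6e+08) / (3e+09 + 6e+08) = 2.4e+09 / 3.6e+09 ≈ 0.6667.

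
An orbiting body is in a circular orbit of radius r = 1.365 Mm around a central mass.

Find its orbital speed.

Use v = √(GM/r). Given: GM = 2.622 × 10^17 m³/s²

Convert to SI: r = 1.365 Mm = 1.365e+06 m.
For a circular orbit, gravity supplies the centripetal force, so v = √(GM / r).
v = √(2.622e+17 / 1.365e+06) m/s ≈ 4.383e+05 m/s = 438.3 km/s.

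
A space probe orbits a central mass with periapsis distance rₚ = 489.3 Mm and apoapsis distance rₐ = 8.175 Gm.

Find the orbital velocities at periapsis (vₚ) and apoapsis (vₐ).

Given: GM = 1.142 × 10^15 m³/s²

Convert to SI: rₚ = 489.3 Mm = 4.893e+08 m; rₐ = 8.175 Gm = 8.175e+09 m.
Use the vis-viva equation v² = GM(2/r − 1/a) with a = (rₚ + rₐ)/2 = (4.893e+08 + 8.175e+09)/2 = 4.33215e+09 m.
vₚ = √(GM · (2/rₚ − 1/a)) = √(1.142e+15 · (2/4.893e+08 − 1/4.33215e+09)) m/s ≈ 2099 m/s = 2.099 km/s.
vₐ = √(GM · (2/rₐ − 1/a)) = √(1.142e+15 · (2/8.175e+09 − 1/4.33215e+09)) m/s ≈ 125.6 m/s = 125.6 m/s.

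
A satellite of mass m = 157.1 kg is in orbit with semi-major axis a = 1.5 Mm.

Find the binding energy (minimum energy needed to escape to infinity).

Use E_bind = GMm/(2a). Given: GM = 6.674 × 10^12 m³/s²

Convert to SI: a = 1.5 Mm = 1.5e+06 m.
Total orbital energy is E = −GMm/(2a); binding energy is E_bind = −E = GMm/(2a).
E_bind = 6.674e+12 · 157.1 / (2 · 1.5e+06) J ≈ 3.495e+08 J = 349.5 MJ.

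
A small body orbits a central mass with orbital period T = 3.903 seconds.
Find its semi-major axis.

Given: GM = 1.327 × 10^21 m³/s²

Invert Kepler's third law: a = (GM · T² / (4π²))^(1/3).
Substituting T = 3.903 s and GM = 1.327e+21 m³/s²:
a = (1.327e+21 · (3.903)² / (4π²))^(1/3) m
a ≈ 8e+06 m = 8 Mm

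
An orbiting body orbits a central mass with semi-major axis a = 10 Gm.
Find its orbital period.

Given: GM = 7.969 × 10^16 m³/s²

Convert to SI: a = 10 Gm = 1e+10 m.
Kepler's third law: T = 2π √(a³ / GM).
Substituting a = 1e+10 m and GM = 7.969e+16 m³/s²:
T = 2π √((1e+10)³ / 7.969e+16) s
T ≈ 2.226e+07 s = 257.6 days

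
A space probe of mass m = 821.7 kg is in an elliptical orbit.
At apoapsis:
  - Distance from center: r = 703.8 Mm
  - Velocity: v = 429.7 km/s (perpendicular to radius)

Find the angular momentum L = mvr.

Convert to SI: r = 703.8 Mm = 7.038e+08 m; v = 429.7 km/s = 429700 m/s.
Since v is perpendicular to r, L = m · v · r.
L = 821.7 · 429700 · 7.038e+08 kg·m²/s ≈ 2.485e+17 kg·m²/s.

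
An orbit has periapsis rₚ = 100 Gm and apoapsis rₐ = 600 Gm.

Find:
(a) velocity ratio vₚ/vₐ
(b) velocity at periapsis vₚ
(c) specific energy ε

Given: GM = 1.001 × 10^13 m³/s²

Convert to SI: rₚ = 100 Gm = 1e+11 m; rₐ = 600 Gm = 6e+11 m.
(a) Conservation of angular momentum (rₚvₚ = rₐvₐ) gives vₚ/vₐ = rₐ/rₚ = 6e+11/1e+11 ≈ 6
(b) With a = (rₚ + rₐ)/2 = 3.5e+11 m, vₚ = √(GM (2/rₚ − 1/a)) = √(1.001e+13 · (2/1e+11 − 1/3.5e+11)) m/s ≈ 13.1 m/s
(c) With a = (rₚ + rₐ)/2 = 3.5e+11 m, ε = −GM/(2a) = −1.001e+13/(2 · 3.5e+11) J/kg ≈ -14.3 J/kg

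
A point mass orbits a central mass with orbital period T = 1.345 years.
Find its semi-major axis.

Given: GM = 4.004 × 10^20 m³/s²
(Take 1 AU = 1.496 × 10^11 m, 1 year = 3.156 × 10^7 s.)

Convert to SI: T = 1.345 years = 4.24482e+07 s.
Invert Kepler's third law: a = (GM · T² / (4π²))^(1/3).
Substituting T = 4.24482e+07 s and GM = 4.004e+20 m³/s²:
a = (4.004e+20 · (4.24482e+07)² / (4π²))^(1/3) m
a ≈ 2.634e+11 m = 1.761 AU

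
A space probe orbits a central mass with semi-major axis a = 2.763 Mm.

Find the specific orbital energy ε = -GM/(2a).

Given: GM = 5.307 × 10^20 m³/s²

Convert to SI: a = 2.763 Mm = 2.763e+06 m.
ε = −GM / (2a).
ε = −5.307e+20 / (2 · 2.763e+06) J/kg ≈ -9.604e+13 J/kg = -9.604e+04 GJ/kg.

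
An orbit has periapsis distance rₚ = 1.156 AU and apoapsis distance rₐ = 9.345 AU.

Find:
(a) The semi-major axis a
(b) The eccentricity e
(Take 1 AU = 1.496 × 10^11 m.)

Convert to SI: rₚ = 1.156 AU = 1.72938e+11 m; rₐ = 9.345 AU = 1.39801e+12 m.
(a) a = (rₚ + rₐ) / 2 = (1.72938e+11 + 1.39801e+12) / 2 ≈ 7.855e+11 m = 5.25 AU.
(b) e = (rₐ − rₚ) / (rₐ + rₚ) = (1.39801e+12 − 1.72938e+11) / (1.39801e+12 + 1.72938e+11) ≈ 0.7798.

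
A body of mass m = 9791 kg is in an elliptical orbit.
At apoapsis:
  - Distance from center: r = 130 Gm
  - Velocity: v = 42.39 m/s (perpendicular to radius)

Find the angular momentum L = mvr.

Convert to SI: r = 130 Gm = 1.3e+11 m.
Since v is perpendicular to r, L = m · v · r.
L = 9791 · 42.39 · 1.3e+11 kg·m²/s ≈ 5.396e+16 kg·m²/s.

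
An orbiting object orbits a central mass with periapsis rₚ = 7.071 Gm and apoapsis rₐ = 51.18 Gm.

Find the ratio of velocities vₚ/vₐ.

Convert to SI: rₚ = 7.071 Gm = 7.071e+09 m; rₐ = 51.18 Gm = 5.118e+10 m.
Conservation of angular momentum gives rₚvₚ = rₐvₐ, so vₚ/vₐ = rₐ/rₚ.
vₚ/vₐ = 5.118e+10 / 7.071e+09 ≈ 7.238.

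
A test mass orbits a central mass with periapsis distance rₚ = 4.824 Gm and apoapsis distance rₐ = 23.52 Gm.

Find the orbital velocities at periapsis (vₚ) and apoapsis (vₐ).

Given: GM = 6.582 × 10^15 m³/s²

Convert to SI: rₚ = 4.824 Gm = 4.824e+09 m; rₐ = 23.52 Gm = 2.352e+10 m.
Use the vis-viva equation v² = GM(2/r − 1/a) with a = (rₚ + rₐ)/2 = (4.824e+09 + 2.352e+10)/2 = 1.4172e+10 m.
vₚ = √(GM · (2/rₚ − 1/a)) = √(6.582e+15 · (2/4.824e+09 − 1/1.4172e+10)) m/s ≈ 1505 m/s = 1.505 km/s.
vₐ = √(GM · (2/rₐ − 1/a)) = √(6.582e+15 · (2/2.352e+10 − 1/1.4172e+10)) m/s ≈ 308.6 m/s = 308.6 m/s.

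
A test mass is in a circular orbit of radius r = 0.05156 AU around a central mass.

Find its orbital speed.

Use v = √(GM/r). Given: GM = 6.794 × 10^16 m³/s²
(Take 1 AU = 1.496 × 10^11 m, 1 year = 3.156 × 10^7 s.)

Convert to SI: r = 0.05156 AU = 7.71338e+09 m.
For a circular orbit, gravity supplies the centripetal force, so v = √(GM / r).
v = √(6.794e+16 / 7.71338e+09) m/s ≈ 2968 m/s = 0.6261 AU/year.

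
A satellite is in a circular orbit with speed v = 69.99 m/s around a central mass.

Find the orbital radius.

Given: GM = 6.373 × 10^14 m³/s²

For a circular orbit, v² = GM / r, so r = GM / v².
r = 6.373e+14 / (69.99)² m ≈ 1.301e+11 m = 130.1 Gm.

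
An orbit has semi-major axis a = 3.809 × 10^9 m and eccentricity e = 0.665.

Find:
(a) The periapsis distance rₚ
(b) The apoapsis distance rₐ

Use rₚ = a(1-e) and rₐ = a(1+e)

(a) rₚ = a(1 − e) = 3.809e+09 · (1 − 0.665) = 3.809e+09 · 0.335 ≈ 1.276e+09 m = 1.276 × 10^9 m.
(b) rₐ = a(1 + e) = 3.809e+09 · (1 + 0.665) = 3.809e+09 · 1.665 ≈ 6.342e+09 m = 6.342 × 10^9 m.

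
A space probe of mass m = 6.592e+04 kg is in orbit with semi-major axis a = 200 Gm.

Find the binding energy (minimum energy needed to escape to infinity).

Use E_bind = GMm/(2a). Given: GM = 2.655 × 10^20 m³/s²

Convert to SI: a = 200 Gm = 2e+11 m.
Total orbital energy is E = −GMm/(2a); binding energy is E_bind = −E = GMm/(2a).
E_bind = 2.655e+20 · 6.592e+04 / (2 · 2e+11) J ≈ 4.375e+13 J = 43.75 TJ.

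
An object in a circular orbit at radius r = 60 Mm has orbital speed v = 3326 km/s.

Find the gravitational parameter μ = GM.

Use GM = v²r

Convert to SI: r = 60 Mm = 6e+07 m; v = 3326 km/s = 3.326e+06 m/s.
For a circular orbit v² = GM/r, so GM = v² · r.
GM = (3.326e+06)² · 6e+07 m³/s² ≈ 6.637e+20 m³/s² = 6.637 × 10^20 m³/s².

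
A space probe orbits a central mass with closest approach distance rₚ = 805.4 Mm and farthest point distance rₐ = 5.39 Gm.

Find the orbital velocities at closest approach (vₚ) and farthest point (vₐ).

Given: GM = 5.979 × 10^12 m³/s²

Convert to SI: rₚ = 805.4 Mm = 8.054e+08 m; rₐ = 5.39 Gm = 5.39e+09 m.
Use the vis-viva equation v² = GM(2/r − 1/a) with a = (rₚ + rₐ)/2 = (8.054e+08 + 5.39e+09)/2 = 3.0977e+09 m.
vₚ = √(GM · (2/rₚ − 1/a)) = √(5.979e+12 · (2/8.054e+08 − 1/3.0977e+09)) m/s ≈ 113.7 m/s = 113.7 m/s.
vₐ = √(GM · (2/rₐ − 1/a)) = √(5.979e+12 · (2/5.39e+09 − 1/3.0977e+09)) m/s ≈ 16.98 m/s = 16.98 m/s.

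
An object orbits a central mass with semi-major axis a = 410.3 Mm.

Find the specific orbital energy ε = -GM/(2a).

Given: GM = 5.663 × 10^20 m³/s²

Convert to SI: a = 410.3 Mm = 4.103e+08 m.
ε = −GM / (2a).
ε = −5.663e+20 / (2 · 4.103e+08) J/kg ≈ -6.901e+11 J/kg = -690.1 GJ/kg.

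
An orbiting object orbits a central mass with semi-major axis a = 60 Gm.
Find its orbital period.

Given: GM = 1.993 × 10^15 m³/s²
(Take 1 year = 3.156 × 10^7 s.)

Convert to SI: a = 60 Gm = 6e+10 m.
Kepler's third law: T = 2π √(a³ / GM).
Substituting a = 6e+10 m and GM = 1.993e+15 m³/s²:
T = 2π √((6e+10)³ / 1.993e+15) s
T ≈ 2.068e+09 s = 65.54 years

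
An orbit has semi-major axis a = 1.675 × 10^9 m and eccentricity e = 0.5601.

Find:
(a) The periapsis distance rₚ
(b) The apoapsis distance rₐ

(a) rₚ = a(1 − e) = 1.675e+09 · (1 − 0.5601) = 1.675e+09 · 0.4399 ≈ 7.368e+08 m = 7.368 × 10^8 m.
(b) rₐ = a(1 + e) = 1.675e+09 · (1 + 0.5601) = 1.675e+09 · 1.5601 ≈ 2.613e+09 m = 2.613 × 10^9 m.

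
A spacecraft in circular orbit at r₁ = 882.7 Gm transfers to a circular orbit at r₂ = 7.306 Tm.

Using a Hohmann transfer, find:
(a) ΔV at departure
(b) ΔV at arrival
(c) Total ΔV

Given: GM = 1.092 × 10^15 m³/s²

Convert to SI: r₁ = 882.7 Gm = 8.827e+11 m; r₂ = 7.306 Tm = 7.306e+12 m.
Transfer semi-major axis: a_t = (r₁ + r₂)/2 = (8.827e+11 + 7.306e+12)/2 = 4.09435e+12 m.
Circular speeds: v₁ = √(GM/r₁) = 35.1726 m/s, v₂ = √(GM/r₂) = 12.2256 m/s.
Transfer speeds (vis-viva v² = GM(2/r − 1/a_t)): v₁ᵗ = 46.9842 m/s, v₂ᵗ = 5.67656 m/s.
(a) ΔV₁ = |v₁ᵗ − v₁| ≈ 11.81 m/s = 11.81 m/s.
(b) ΔV₂ = |v₂ − v₂ᵗ| ≈ 6.549 m/s = 6.549 m/s.
(c) ΔV_total = ΔV₁ + ΔV₂ ≈ 18.36 m/s = 18.36 m/s.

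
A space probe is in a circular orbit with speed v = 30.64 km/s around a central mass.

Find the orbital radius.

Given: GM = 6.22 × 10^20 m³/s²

Convert to SI: v = 30.64 km/s = 30640 m/s.
For a circular orbit, v² = GM / r, so r = GM / v².
r = 6.22e+20 / (30640)² m ≈ 6.625e+11 m = 6.625 × 10^11 m.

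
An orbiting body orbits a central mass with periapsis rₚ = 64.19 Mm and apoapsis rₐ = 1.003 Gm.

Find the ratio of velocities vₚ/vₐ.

Convert to SI: rₚ = 64.19 Mm = 6.419e+07 m; rₐ = 1.003 Gm = 1.003e+09 m.
Conservation of angular momentum gives rₚvₚ = rₐvₐ, so vₚ/vₐ = rₐ/rₚ.
vₚ/vₐ = 1.003e+09 / 6.419e+07 ≈ 15.63.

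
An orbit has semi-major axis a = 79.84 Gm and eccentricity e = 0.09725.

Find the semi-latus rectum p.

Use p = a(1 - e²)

Convert to SI: a = 79.84 Gm = 7.984e+10 m.
p = a (1 − e²).
p = 7.984e+10 · (1 − (0.09725)²) = 7.984e+10 · 0.990542 ≈ 7.908e+10 m = 79.08 Gm.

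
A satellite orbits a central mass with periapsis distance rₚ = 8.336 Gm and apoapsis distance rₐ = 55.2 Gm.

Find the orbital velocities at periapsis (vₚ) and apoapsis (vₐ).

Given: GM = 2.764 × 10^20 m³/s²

Convert to SI: rₚ = 8.336 Gm = 8.336e+09 m; rₐ = 55.2 Gm = 5.52e+10 m.
Use the vis-viva equation v² = GM(2/r − 1/a) with a = (rₚ + rₐ)/2 = (8.336e+09 + 5.52e+10)/2 = 3.1768e+10 m.
vₚ = √(GM · (2/rₚ − 1/a)) = √(2.764e+20 · (2/8.336e+09 − 1/3.1768e+10)) m/s ≈ 2.4e+05 m/s = 240 km/s.
vₐ = √(GM · (2/rₐ − 1/a)) = √(2.764e+20 · (2/5.52e+10 − 1/3.1768e+10)) m/s ≈ 3.625e+04 m/s = 36.25 km/s.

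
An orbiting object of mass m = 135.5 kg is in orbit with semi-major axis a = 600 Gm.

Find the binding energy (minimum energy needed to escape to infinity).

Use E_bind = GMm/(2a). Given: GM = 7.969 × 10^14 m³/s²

Convert to SI: a = 600 Gm = 6e+11 m.
Total orbital energy is E = −GMm/(2a); binding energy is E_bind = −E = GMm/(2a).
E_bind = 7.969e+14 · 135.5 / (2 · 6e+11) J ≈ 8.998e+04 J = 89.98 kJ.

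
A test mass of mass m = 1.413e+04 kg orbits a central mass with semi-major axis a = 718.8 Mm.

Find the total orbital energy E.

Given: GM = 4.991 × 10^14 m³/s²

Convert to SI: a = 718.8 Mm = 7.188e+08 m.
E = −GMm / (2a).
E = −4.991e+14 · 1.413e+04 / (2 · 7.188e+08) J ≈ -4.906e+09 J = -4.906 GJ.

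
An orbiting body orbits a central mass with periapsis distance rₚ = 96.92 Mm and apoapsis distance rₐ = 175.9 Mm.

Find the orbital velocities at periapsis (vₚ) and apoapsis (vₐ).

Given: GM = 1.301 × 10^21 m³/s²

Convert to SI: rₚ = 96.92 Mm = 9.692e+07 m; rₐ = 175.9 Mm = 1.759e+08 m.
Use the vis-viva equation v² = GM(2/r − 1/a) with a = (rₚ + rₐ)/2 = (9.692e+07 + 1.759e+08)/2 = 1.3641e+08 m.
vₚ = √(GM · (2/rₚ − 1/a)) = √(1.301e+21 · (2/9.692e+07 − 1/1.3641e+08)) m/s ≈ 4.16e+06 m/s = 4160 km/s.
vₐ = √(GM · (2/rₐ − 1/a)) = √(1.301e+21 · (2/1.759e+08 − 1/1.3641e+08)) m/s ≈ 2.292e+06 m/s = 2292 km/s.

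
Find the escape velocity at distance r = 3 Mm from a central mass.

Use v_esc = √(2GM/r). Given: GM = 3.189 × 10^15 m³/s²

Convert to SI: r = 3 Mm = 3e+06 m.
Escape velocity comes from setting total energy to zero: ½v² − GM/r = 0 ⇒ v_esc = √(2GM / r).
v_esc = √(2 · 3.189e+15 / 3e+06) m/s ≈ 4.611e+04 m/s = 46.11 km/s.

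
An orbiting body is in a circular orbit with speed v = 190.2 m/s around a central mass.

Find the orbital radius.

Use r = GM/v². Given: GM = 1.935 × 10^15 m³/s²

For a circular orbit, v² = GM / r, so r = GM / v².
r = 1.935e+15 / (190.2)² m ≈ 5.349e+10 m = 53.49 Gm.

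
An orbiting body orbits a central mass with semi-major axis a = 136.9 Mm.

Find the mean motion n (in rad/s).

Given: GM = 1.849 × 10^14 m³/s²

Convert to SI: a = 136.9 Mm = 1.369e+08 m.
n = √(GM / a³).
n = √(1.849e+14 / (1.369e+08)³) rad/s ≈ 8.489e-06 rad/s.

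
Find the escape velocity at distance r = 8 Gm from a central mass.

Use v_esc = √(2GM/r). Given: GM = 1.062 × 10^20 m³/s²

Convert to SI: r = 8 Gm = 8e+09 m.
Escape velocity comes from setting total energy to zero: ½v² − GM/r = 0 ⇒ v_esc = √(2GM / r).
v_esc = √(2 · 1.062e+20 / 8e+09) m/s ≈ 1.629e+05 m/s = 162.9 km/s.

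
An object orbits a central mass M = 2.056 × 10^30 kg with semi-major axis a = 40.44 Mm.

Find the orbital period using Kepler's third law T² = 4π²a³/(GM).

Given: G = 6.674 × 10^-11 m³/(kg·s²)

Convert to SI: a = 40.44 Mm = 4.044e+07 m.
GM = G · M = 6.674e-11 · 2.056e+30 = 1.37217e+20 m³/s².
Kepler's third law: T = 2π √(a³ / GM).
Substituting a = 4.044e+07 m and GM = 1.37217e+20 m³/s²:
T = 2π √((4.044e+07)³ / 1.37217e+20) s
T ≈ 137.9 s = 2.299 minutes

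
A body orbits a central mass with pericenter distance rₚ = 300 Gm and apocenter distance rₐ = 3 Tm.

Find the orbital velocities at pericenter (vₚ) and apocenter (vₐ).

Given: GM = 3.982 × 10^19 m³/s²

Convert to SI: rₚ = 300 Gm = 3e+11 m; rₐ = 3 Tm = 3e+12 m.
Use the vis-viva equation v² = GM(2/r − 1/a) with a = (rₚ + rₐ)/2 = (3e+11 + 3e+12)/2 = 1.65e+12 m.
vₚ = √(GM · (2/rₚ − 1/a)) = √(3.982e+19 · (2/3e+11 − 1/1.65e+12)) m/s ≈ 1.553e+04 m/s = 15.53 km/s.
vₐ = √(GM · (2/rₐ − 1/a)) = √(3.982e+19 · (2/3e+12 − 1/1.65e+12)) m/s ≈ 1553 m/s = 1.553 km/s.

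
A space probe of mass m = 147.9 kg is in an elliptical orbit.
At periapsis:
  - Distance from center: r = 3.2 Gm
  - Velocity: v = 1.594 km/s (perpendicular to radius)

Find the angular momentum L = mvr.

Convert to SI: r = 3.2 Gm = 3.2e+09 m; v = 1.594 km/s = 1594 m/s.
Since v is perpendicular to r, L = m · v · r.
L = 147.9 · 1594 · 3.2e+09 kg·m²/s ≈ 7.544e+14 kg·m²/s.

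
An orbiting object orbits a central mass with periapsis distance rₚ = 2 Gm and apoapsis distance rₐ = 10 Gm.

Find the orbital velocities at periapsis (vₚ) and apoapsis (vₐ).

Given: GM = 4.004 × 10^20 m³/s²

Convert to SI: rₚ = 2 Gm = 2e+09 m; rₐ = 10 Gm = 1e+10 m.
Use the vis-viva equation v² = GM(2/r − 1/a) with a = (rₚ + rₐ)/2 = (2e+09 + 1e+10)/2 = 6e+09 m.
vₚ = √(GM · (2/rₚ − 1/a)) = √(4.004e+20 · (2/2e+09 − 1/6e+09)) m/s ≈ 5.776e+05 m/s = 577.6 km/s.
vₐ = √(GM · (2/rₐ − 1/a)) = √(4.004e+20 · (2/1e+10 − 1/6e+09)) m/s ≈ 1.155e+05 m/s = 115.5 km/s.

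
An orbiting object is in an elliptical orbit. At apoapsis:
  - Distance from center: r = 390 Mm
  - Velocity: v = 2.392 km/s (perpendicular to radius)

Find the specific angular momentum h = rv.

Convert to SI: r = 390 Mm = 3.9e+08 m; v = 2.392 km/s = 2392 m/s.
With v perpendicular to r, h = r · v.
h = 3.9e+08 · 2392 m²/s ≈ 9.329e+11 m²/s.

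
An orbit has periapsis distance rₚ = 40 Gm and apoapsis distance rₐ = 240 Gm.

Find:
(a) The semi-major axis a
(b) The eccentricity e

Convert to SI: rₚ = 40 Gm = 4e+10 m; rₐ = 240 Gm = 2.4e+11 m.
(a) a = (rₚ + rₐ) / 2 = (4e+10 + 2.4e+11) / 2 ≈ 1.4e+11 m = 140 Gm.
(b) e = (rₐ − rₚ) / (rₐ + rₚ) = (2.4e+11 − 4e+10) / (2.4e+11 + 4e+10) ≈ 0.7143.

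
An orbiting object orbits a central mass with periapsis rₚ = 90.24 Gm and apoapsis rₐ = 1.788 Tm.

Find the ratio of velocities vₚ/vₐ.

Convert to SI: rₚ = 90.24 Gm = 9.024e+10 m; rₐ = 1.788 Tm = 1.788e+12 m.
Conservation of angular momentum gives rₚvₚ = rₐvₐ, so vₚ/vₐ = rₐ/rₚ.
vₚ/vₐ = 1.788e+12 / 9.024e+10 ≈ 19.81.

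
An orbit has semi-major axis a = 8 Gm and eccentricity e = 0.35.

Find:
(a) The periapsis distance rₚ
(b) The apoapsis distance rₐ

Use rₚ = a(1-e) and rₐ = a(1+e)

Convert to SI: a = 8 Gm = 8e+09 m.
(a) rₚ = a(1 − e) = 8e+09 · (1 − 0.35) = 8e+09 · 0.65 ≈ 5.2e+09 m = 5.2 Gm.
(b) rₐ = a(1 + e) = 8e+09 · (1 + 0.35) = 8e+09 · 1.35 ≈ 1.08e+10 m = 10.8 Gm.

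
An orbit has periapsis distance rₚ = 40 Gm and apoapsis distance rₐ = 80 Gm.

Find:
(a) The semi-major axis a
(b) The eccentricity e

Convert to SI: rₚ = 40 Gm = 4e+10 m; rₐ = 80 Gm = 8e+10 m.
(a) a = (rₚ + rₐ) / 2 = (4e+10 + 8e+10) / 2 ≈ 6e+10 m = 60 Gm.
(b) e = (rₐ − rₚ) / (rₐ + rₚ) = (8e+10 − 4e+10) / (8e+10 + 4e+10) ≈ 0.3333.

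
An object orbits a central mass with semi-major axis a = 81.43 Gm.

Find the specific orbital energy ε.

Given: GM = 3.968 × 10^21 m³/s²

Convert to SI: a = 81.43 Gm = 8.143e+10 m.
ε = −GM / (2a).
ε = −3.968e+21 / (2 · 8.143e+10) J/kg ≈ -2.436e+10 J/kg = -24.36 GJ/kg.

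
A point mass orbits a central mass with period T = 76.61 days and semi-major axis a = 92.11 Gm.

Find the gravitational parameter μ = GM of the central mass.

Convert to SI: T = 76.61 days = 6.6191e+06 s; a = 92.11 Gm = 9.211e+10 m.
GM = 4π² · a³ / T².
GM = 4π² · (9.211e+10)³ / (6.6191e+06)² m³/s² ≈ 7.042e+20 m³/s² = 7.042 × 10^20 m³/s².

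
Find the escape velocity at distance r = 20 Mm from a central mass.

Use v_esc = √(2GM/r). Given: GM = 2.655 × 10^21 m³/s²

Convert to SI: r = 20 Mm = 2e+07 m.
Escape velocity comes from setting total energy to zero: ½v² − GM/r = 0 ⇒ v_esc = √(2GM / r).
v_esc = √(2 · 2.655e+21 / 2e+07) m/s ≈ 1.629e+07 m/s = 1.629e+04 km/s.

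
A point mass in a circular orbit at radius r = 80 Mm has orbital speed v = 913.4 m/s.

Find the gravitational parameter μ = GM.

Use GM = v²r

Convert to SI: r = 80 Mm = 8e+07 m.
For a circular orbit v² = GM/r, so GM = v² · r.
GM = (913.4)² · 8e+07 m³/s² ≈ 6.674e+13 m³/s² = 6.674 × 10^13 m³/s².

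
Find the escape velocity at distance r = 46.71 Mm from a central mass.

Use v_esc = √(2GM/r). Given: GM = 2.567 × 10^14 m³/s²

Convert to SI: r = 46.71 Mm = 4.671e+07 m.
Escape velocity comes from setting total energy to zero: ½v² − GM/r = 0 ⇒ v_esc = √(2GM / r).
v_esc = √(2 · 2.567e+14 / 4.671e+07) m/s ≈ 3315 m/s = 3.315 km/s.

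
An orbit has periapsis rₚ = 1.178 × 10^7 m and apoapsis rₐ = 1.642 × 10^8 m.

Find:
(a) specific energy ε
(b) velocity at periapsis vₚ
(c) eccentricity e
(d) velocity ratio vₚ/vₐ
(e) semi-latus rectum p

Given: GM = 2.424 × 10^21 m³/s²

(a) With a = (rₚ + rₐ)/2 = 8.799e+07 m, ε = −GM/(2a) = −2.424e+21/(2 · 8.799e+07) J/kg ≈ -1.377e+13 J/kg
(b) With a = (rₚ + rₐ)/2 = 8.799e+07 m, vₚ = √(GM (2/rₚ − 1/a)) = √(2.424e+21 · (2/1.178e+07 − 1/8.799e+07)) m/s ≈ 1.96e+07 m/s
(c) e = (rₐ − rₚ)/(rₐ + rₚ) = (1.642e+08 − 1.178e+07)/(1.642e+08 + 1.178e+07) ≈ 0.8661
(d) Conservation of angular momentum (rₚvₚ = rₐvₐ) gives vₚ/vₐ = rₐ/rₚ = 1.642e+08/1.178e+07 ≈ 13.94
(e) From a = (rₚ + rₐ)/2 = 8.799e+07 m and e = (rₐ − rₚ)/(rₐ + rₚ) = 0.866121, p = a(1 − e²) = 8.799e+07 · (1 − (0.866121)²) ≈ 2.198e+07 m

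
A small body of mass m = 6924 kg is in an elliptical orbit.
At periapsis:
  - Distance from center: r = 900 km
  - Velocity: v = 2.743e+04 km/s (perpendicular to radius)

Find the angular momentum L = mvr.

Convert to SI: r = 900 km = 900000 m; v = 2.743e+04 km/s = 2.743e+07 m/s.
Since v is perpendicular to r, L = m · v · r.
L = 6924 · 2.743e+07 · 900000 kg·m²/s ≈ 1.709e+17 kg·m²/s.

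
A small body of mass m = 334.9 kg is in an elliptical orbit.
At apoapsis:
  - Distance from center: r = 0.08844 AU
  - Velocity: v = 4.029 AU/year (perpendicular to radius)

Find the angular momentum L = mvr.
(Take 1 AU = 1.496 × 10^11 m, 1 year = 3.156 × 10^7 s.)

Convert to SI: r = 0.08844 AU = 1.32306e+10 m; v = 4.029 AU/year = 19098.2 m/s.
Since v is perpendicular to r, L = m · v · r.
L = 334.9 · 19098.2 · 1.32306e+10 kg·m²/s ≈ 8.462e+16 kg·m²/s.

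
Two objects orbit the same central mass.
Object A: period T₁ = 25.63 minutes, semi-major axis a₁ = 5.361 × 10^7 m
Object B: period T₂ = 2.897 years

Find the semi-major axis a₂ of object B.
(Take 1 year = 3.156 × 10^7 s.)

Convert to SI: T₁ = 25.63 minutes = 1537.8 s; T₂ = 2.897 years = 9.14293e+07 s.
Kepler's third law: (T₁/T₂)² = (a₁/a₂)³ ⇒ a₂ = a₁ · (T₂/T₁)^(2/3).
T₂/T₁ = 9.14293e+07 / 1537.8 = 59454.6.
a₂ = 5.361e+07 · (59454.6)^(2/3) m ≈ 8.167e+10 m = 8.167 × 10^10 m.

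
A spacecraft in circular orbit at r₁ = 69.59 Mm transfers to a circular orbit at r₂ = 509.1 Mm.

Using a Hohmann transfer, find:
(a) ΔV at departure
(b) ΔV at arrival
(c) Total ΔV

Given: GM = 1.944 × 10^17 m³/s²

Convert to SI: r₁ = 69.59 Mm = 6.959e+07 m; r₂ = 509.1 Mm = 5.091e+08 m.
Transfer semi-major axis: a_t = (r₁ + r₂)/2 = (6.959e+07 + 5.091e+08)/2 = 2.89345e+08 m.
Circular speeds: v₁ = √(GM/r₁) = 52853.6 m/s, v₂ = √(GM/r₂) = 19541 m/s.
Transfer speeds (vis-viva v² = GM(2/r − 1/a_t)): v₁ᵗ = 70108.1 m/s, v₂ᵗ = 9583.23 m/s.
(a) ΔV₁ = |v₁ᵗ − v₁| ≈ 1.725e+04 m/s = 17.25 km/s.
(b) ΔV₂ = |v₂ − v₂ᵗ| ≈ 9958 m/s = 9.958 km/s.
(c) ΔV_total = ΔV₁ + ΔV₂ ≈ 2.721e+04 m/s = 27.21 km/s.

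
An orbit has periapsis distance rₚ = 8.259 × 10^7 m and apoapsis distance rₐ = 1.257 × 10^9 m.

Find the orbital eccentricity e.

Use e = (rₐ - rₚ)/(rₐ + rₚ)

e = (rₐ − rₚ) / (rₐ + rₚ).
e = (1.257e+09 − 8.259e+07) / (1.257e+09 + 8.259e+07) = 1.17441e+09 / 1.33959e+09 ≈ 0.8767.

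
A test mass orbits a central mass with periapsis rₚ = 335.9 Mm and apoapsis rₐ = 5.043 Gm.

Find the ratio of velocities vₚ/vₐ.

Convert to SI: rₚ = 335.9 Mm = 3.359e+08 m; rₐ = 5.043 Gm = 5.043e+09 m.
Conservation of angular momentum gives rₚvₚ = rₐvₐ, so vₚ/vₐ = rₐ/rₚ.
vₚ/vₐ = 5.043e+09 / 3.359e+08 ≈ 15.01.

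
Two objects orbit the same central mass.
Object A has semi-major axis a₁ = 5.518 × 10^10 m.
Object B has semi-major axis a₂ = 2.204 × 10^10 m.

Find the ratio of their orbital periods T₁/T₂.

From Kepler's third law, (T₁/T₂)² = (a₁/a₂)³, so T₁/T₂ = (a₁/a₂)^(3/2).
a₁/a₂ = 5.518e+10 / 2.204e+10 = 2.50363.
T₁/T₂ = (2.50363)^(3/2) ≈ 3.961.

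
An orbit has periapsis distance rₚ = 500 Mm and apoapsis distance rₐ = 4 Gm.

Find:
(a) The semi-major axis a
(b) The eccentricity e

Convert to SI: rₚ = 500 Mm = 5e+08 m; rₐ = 4 Gm = 4e+09 m.
(a) a = (rₚ + rₐ) / 2 = (5e+08 + 4e+09) / 2 ≈ 2.25e+09 m = 2.25 Gm.
(b) e = (rₐ − rₚ) / (rₐ + rₚ) = (4e+09 − 5e+08) / (4e+09 + 5e+08) ≈ 0.7778.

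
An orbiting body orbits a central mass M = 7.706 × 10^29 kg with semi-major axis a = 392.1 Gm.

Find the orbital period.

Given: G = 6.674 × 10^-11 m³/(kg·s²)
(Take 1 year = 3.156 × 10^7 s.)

Convert to SI: a = 392.1 Gm = 3.921e+11 m.
GM = G · M = 6.674e-11 · 7.706e+29 = 5.14298e+19 m³/s².
Kepler's third law: T = 2π √(a³ / GM).
Substituting a = 3.921e+11 m and GM = 5.14298e+19 m³/s²:
T = 2π √((3.921e+11)³ / 5.14298e+19) s
T ≈ 2.151e+08 s = 6.816 years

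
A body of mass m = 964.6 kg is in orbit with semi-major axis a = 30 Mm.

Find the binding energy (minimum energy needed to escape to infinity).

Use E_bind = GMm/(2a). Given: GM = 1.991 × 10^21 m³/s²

Convert to SI: a = 30 Mm = 3e+07 m.
Total orbital energy is E = −GMm/(2a); binding energy is E_bind = −E = GMm/(2a).
E_bind = 1.991e+21 · 964.6 / (2 · 3e+07) J ≈ 3.201e+16 J = 32.01 PJ.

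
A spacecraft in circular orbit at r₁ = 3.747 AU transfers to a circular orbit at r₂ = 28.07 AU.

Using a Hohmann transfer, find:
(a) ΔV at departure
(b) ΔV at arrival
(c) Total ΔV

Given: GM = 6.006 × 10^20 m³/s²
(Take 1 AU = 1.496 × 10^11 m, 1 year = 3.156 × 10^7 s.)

Convert to SI: r₁ = 3.747 AU = 5.60551e+11 m; r₂ = 28.07 AU = 4.19927e+12 m.
Transfer semi-major axis: a_t = (r₁ + r₂)/2 = (5.60551e+11 + 4.19927e+12)/2 = 2.37991e+12 m.
Circular speeds: v₁ = √(GM/r₁) = 32732.9 m/s, v₂ = √(GM/r₂) = 11959.3 m/s.
Transfer speeds (vis-viva v² = GM(2/r − 1/a_t)): v₁ᵗ = 43480.2 m/s, v₂ᵗ = 5804.07 m/s.
(a) ΔV₁ = |v₁ᵗ − v₁| ≈ 1.075e+04 m/s = 2.267 AU/year.
(b) ΔV₂ = |v₂ − v₂ᵗ| ≈ 6155 m/s = 1.299 AU/year.
(c) ΔV_total = ΔV₁ + ΔV₂ ≈ 1.69e+04 m/s = 3.566 AU/year.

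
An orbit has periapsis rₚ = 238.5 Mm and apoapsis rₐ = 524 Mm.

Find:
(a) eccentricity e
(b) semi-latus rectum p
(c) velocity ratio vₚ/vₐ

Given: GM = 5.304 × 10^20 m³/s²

Convert to SI: rₚ = 238.5 Mm = 2.385e+08 m; rₐ = 524 Mm = 5.24e+08 m.
(a) e = (rₐ − rₚ)/(rₐ + rₚ) = (5.24e+08 − 2.385e+08)/(5.24e+08 + 2.385e+08) ≈ 0.3744
(b) From a = (rₚ + rₐ)/2 = 3.8125e+08 m and e = (rₐ − rₚ)/(rₐ + rₚ) = 0.374426, p = a(1 − e²) = 3.8125e+08 · (1 − (0.374426)²) ≈ 3.278e+08 m
(c) Conservation of angular momentum (rₚvₚ = rₐvₐ) gives vₚ/vₐ = rₐ/rₚ = 5.24e+08/2.385e+08 ≈ 2.197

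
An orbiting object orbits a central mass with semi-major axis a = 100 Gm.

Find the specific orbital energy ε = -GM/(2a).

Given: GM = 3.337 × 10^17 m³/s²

Convert to SI: a = 100 Gm = 1e+11 m.
ε = −GM / (2a).
ε = −3.337e+17 / (2 · 1e+11) J/kg ≈ -1.668e+06 J/kg = -1.669 MJ/kg.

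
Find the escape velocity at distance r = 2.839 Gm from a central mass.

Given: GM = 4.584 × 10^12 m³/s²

Convert to SI: r = 2.839 Gm = 2.839e+09 m.
Escape velocity comes from setting total energy to zero: ½v² − GM/r = 0 ⇒ v_esc = √(2GM / r).
v_esc = √(2 · 4.584e+12 / 2.839e+09) m/s ≈ 56.83 m/s = 56.83 m/s.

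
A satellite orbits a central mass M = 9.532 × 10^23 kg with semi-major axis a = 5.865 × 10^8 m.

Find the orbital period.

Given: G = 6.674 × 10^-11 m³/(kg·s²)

GM = G · M = 6.674e-11 · 9.532e+23 = 6.36166e+13 m³/s².
Kepler's third law: T = 2π √(a³ / GM).
Substituting a = 5.865e+08 m and GM = 6.36166e+13 m³/s²:
T = 2π √((5.865e+08)³ / 6.36166e+13) s
T ≈ 1.119e+07 s = 129.5 days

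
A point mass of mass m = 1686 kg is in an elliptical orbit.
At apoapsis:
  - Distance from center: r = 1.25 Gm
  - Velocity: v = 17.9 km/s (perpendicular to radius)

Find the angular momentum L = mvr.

Convert to SI: r = 1.25 Gm = 1.25e+09 m; v = 17.9 km/s = 17900 m/s.
Since v is perpendicular to r, L = m · v · r.
L = 1686 · 17900 · 1.25e+09 kg·m²/s ≈ 3.772e+16 kg·m²/s.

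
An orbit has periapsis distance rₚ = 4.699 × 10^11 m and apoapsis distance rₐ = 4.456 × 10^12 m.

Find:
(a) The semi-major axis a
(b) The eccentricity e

(a) a = (rₚ + rₐ) / 2 = (4.699e+11 + 4.456e+12) / 2 ≈ 2.463e+12 m = 2.463 × 10^12 m.
(b) e = (rₐ − rₚ) / (rₐ + rₚ) = (4.456e+12 − 4.699e+11) / (4.456e+12 + 4.699e+11) ≈ 0.8092.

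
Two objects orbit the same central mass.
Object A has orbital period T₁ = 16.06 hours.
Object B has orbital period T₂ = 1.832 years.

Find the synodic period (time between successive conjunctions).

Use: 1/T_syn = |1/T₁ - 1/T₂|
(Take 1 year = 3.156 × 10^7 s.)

Convert to SI: T₁ = 16.06 hours = 57816 s; T₂ = 1.832 years = 5.78179e+07 s.
T_syn = |T₁ · T₂ / (T₁ − T₂)|.
T_syn = |57816 · 5.78179e+07 / (57816 − 5.78179e+07)| s ≈ 5.787e+04 s = 16.08 hours.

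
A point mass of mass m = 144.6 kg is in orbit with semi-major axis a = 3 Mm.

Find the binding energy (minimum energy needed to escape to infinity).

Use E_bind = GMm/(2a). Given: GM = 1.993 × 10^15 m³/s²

Convert to SI: a = 3 Mm = 3e+06 m.
Total orbital energy is E = −GMm/(2a); binding energy is E_bind = −E = GMm/(2a).
E_bind = 1.993e+15 · 144.6 / (2 · 3e+06) J ≈ 4.803e+10 J = 48.03 GJ.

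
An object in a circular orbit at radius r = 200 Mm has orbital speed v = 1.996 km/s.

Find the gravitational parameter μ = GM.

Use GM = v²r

Convert to SI: r = 200 Mm = 2e+08 m; v = 1.996 km/s = 1996 m/s.
For a circular orbit v² = GM/r, so GM = v² · r.
GM = (1996)² · 2e+08 m³/s² ≈ 7.968e+14 m³/s² = 7.968 × 10^14 m³/s².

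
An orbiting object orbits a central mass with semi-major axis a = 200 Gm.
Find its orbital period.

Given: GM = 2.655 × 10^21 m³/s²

Convert to SI: a = 200 Gm = 2e+11 m.
Kepler's third law: T = 2π √(a³ / GM).
Substituting a = 2e+11 m and GM = 2.655e+21 m³/s²:
T = 2π √((2e+11)³ / 2.655e+21) s
T ≈ 1.091e+07 s = 126.2 days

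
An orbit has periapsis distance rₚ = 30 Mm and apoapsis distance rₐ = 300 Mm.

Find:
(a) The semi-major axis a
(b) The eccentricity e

Convert to SI: rₚ = 30 Mm = 3e+07 m; rₐ = 300 Mm = 3e+08 m.
(a) a = (rₚ + rₐ) / 2 = (3e+07 + 3e+08) / 2 ≈ 1.65e+08 m = 165 Mm.
(b) e = (rₐ − rₚ) / (rₐ + rₚ) = (3e+08 − 3e+07) / (3e+08 + 3e+07) ≈ 0.8182.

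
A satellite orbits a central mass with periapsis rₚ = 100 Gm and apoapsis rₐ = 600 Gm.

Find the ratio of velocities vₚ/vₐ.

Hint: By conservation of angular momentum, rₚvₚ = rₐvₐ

Convert to SI: rₚ = 100 Gm = 1e+11 m; rₐ = 600 Gm = 6e+11 m.
Conservation of angular momentum gives rₚvₚ = rₐvₐ, so vₚ/vₐ = rₐ/rₚ.
vₚ/vₐ = 6e+11 / 1e+11 ≈ 6.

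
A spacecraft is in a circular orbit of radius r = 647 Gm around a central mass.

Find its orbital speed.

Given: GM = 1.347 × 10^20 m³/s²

Convert to SI: r = 647 Gm = 6.47e+11 m.
For a circular orbit, gravity supplies the centripetal force, so v = √(GM / r).
v = √(1.347e+20 / 6.47e+11) m/s ≈ 1.443e+04 m/s = 14.43 km/s.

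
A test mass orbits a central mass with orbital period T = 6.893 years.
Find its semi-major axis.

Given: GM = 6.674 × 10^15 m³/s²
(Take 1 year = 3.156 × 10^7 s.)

Convert to SI: T = 6.893 years = 2.17543e+08 s.
Invert Kepler's third law: a = (GM · T² / (4π²))^(1/3).
Substituting T = 2.17543e+08 s and GM = 6.674e+15 m³/s²:
a = (6.674e+15 · (2.17543e+08)² / (4π²))^(1/3) m
a ≈ 2e+10 m = 20 Gm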